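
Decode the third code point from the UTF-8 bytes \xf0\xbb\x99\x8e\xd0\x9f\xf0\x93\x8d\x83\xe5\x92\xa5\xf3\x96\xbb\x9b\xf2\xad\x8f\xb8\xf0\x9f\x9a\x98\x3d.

U+13343

Offset 0: leading byte 0xF0 = 11110000 → 4-byte char #1 = F0 BB 99 8E.
Offset 4: leading byte 0xD0 = 11010000 → 2-byte char #2 = D0 9F.
Offset 6: leading byte 0xF0 = 11110000 → 4-byte char #3 = F0 93 8D 83.
Leading byte 0xF0 = 11110000 matches 11110xxx → 4-byte sequence.
Byte 1: 0xF0 = 11110000, payload 000 (3 bits).
Byte 2: 0x93 = 10010011 (10xxxxxx ✓), payload 010011.
Byte 3: 0x8D = 10001101 (10xxxxxx ✓), payload 001101.
Byte 4: 0x83 = 10000011 (10xxxxxx ✓), payload 000011.
Concatenate: 000010011001101000011 = 0x13343 (21 bits → U+13343).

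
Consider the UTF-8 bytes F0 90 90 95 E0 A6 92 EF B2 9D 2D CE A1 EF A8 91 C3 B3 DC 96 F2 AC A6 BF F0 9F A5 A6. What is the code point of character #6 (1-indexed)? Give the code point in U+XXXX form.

U+FA11

Offset 0: leading byte 0xF0 = 11110000 → 4-byte char #1 = F0 90 90 95.
Offset 4: leading byte 0xE0 = 11100000 → 3-byte char #2 = E0 A6 92.
Offset 7: leading byte 0xEF = 11101111 → 3-byte char #3 = EF B2 9D.
Offset 10: leading byte 0x2D = 00101101 → 1-byte char #4 = 2D.
Offset 11: leading byte 0xCE = 11001110 → 2-byte char #5 = CE A1.
Offset 13: leading byte 0xEF = 11101111 → 3-byte char #6 = EF A8 91.
Leading byte 0xEF = 11101111 matches 1110xxxx → 3-byte sequence.
Byte 1: 0xEF = 11101111, payload 1111 (4 bits).
Byte 2: 0xA8 = 10101000 (10xxxxxx ✓), payload 101000.
Byte 3: 0x91 = 10010001 (10xxxxxx ✓), payload 010001.
Concatenate: 1111101000010001 = 0xFA11 (16 bits → U+FA11).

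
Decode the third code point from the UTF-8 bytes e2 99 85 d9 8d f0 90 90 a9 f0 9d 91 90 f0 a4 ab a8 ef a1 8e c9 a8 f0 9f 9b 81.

U+10429

Offset 0: leading byte 0xE2 = 11100010 → 3-byte char #1 = E2 99 85.
Offset 3: leading byte 0xD9 = 11011001 → 2-byte char #2 = D9 8D.
Offset 5: leading byte 0xF0 = 11110000 → 4-byte char #3 = F0 90 90 A9.
Leading byte 0xF0 = 11110000 matches 11110xxx → 4-byte sequence.
Byte 1: 0xF0 = 11110000, payload 000 (3 bits).
Byte 2: 0x90 = 10010000 (10xxxxxx ✓), payload 010000.
Byte 3: 0x90 = 10010000 (10xxxxxx ✓), payload 010000.
Byte 4: 0xA9 = 10101001 (10xxxxxx ✓), payload 101001.
Concatenate: 000010000010000101001 = 0x10429 (21 bits → U+10429).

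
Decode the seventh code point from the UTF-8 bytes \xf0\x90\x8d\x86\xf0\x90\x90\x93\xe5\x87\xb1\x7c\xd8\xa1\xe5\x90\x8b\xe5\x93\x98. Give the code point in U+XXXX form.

U+54D8

Offset 0: leading byte 0xF0 = 11110000 → 4-byte char #1 = F0 90 8D 86.
Offset 4: leading byte 0xF0 = 11110000 → 4-byte char #2 = F0 90 90 93.
Offset 8: leading byte 0xE5 = 11100101 → 3-byte char #3 = E5 87 B1.
Offset 11: leading byte 0x7C = 01111100 → 1-byte char #4 = 7C.
Offset 12: leading byte 0xD8 = 11011000 → 2-byte char #5 = D8 A1.
Offset 14: leading byte 0xE5 = 11100101 → 3-byte char #6 = E5 90 8B.
Offset 17: leading byte 0xE5 = 11100101 → 3-byte char #7 = E5 93 98.
Leading byte 0xE5 = 11100101 matches 1110xxxx → 3-byte sequence.
Byte 1: 0xE5 = 11100101, payload 0101 (4 bits).
Byte 2: 0x93 = 10010011 (10xxxxxx ✓), payload 010011.
Byte 3: 0x98 = 10011000 (10xxxxxx ✓), payload 011000.
Concatenate: 0101010011011000 = 0x54D8 (16 bits → U+54D8).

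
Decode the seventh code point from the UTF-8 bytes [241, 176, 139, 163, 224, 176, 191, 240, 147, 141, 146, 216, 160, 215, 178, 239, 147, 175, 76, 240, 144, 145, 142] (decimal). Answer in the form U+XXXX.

Offset 0: leading byte 0xF1 = 11110001 → 4-byte char #1 = F1 B0 8B A3.
Offset 4: leading byte 0xE0 = 11100000 → 3-byte char #2 = E0 B0 BF.
Offset 7: leading byte 0xF0 = 11110000 → 4-byte char #3 = F0 93 8D 92.
Offset 11: leading byte 0xD8 = 11011000 → 2-byte char #4 = D8 A0.
Offset 13: leading byte 0xD7 = 11010111 → 2-byte char #5 = D7 B2.
Offset 15: leading byte 0xEF = 11101111 → 3-byte char #6 = EF 93 AF.
Offset 18: leading byte 0x4C = 01001100 → 1-byte char #7 = 4C.
Leading byte 0x4C = 01001100 matches 0xxxxxxx → 1-byte sequence.
Byte 1: 0x4C = 01001100, payload 1001100 (7 bits).
Concatenate: 1001100 = 0x4C (7 bits → U+004C).

U+004C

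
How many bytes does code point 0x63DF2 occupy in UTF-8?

U+63DF2 = 0x63DF2. UTF-8 uses 1 byte below 0x80, 2 below 0x800, 3 below 0x10000, 4 up to 0x10FFFF. 0x63DF2 is in U+10000–U+10FFFF → 4 bytes.

4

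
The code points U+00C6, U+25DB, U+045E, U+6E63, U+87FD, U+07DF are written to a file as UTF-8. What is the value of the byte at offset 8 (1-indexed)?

1-indexed offset 8 is 0-indexed offset 7.
U+00C6 → 2-byte form C3 86 at offsets 0–1.
U+25DB → 3-byte form E2 97 9B at offsets 2–4.
U+045E → 2-byte form D1 9E at offsets 5–6.
U+6E63 → 3-byte form E6 B9 A3 at offsets 7–9.
Offset 7 falls in char 4's range; it's byte 1 of E6 B9 A3 = 0xE6.

0xE6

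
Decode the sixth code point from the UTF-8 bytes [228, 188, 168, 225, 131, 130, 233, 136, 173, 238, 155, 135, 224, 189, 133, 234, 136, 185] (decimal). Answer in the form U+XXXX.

Offset 0: leading byte 0xE4 = 11100100 → 3-byte char #1 = E4 BC A8.
Offset 3: leading byte 0xE1 = 11100001 → 3-byte char #2 = E1 83 82.
Offset 6: leading byte 0xE9 = 11101001 → 3-byte char #3 = E9 88 AD.
Offset 9: leading byte 0xEE = 11101110 → 3-byte char #4 = EE 9B 87.
Offset 12: leading byte 0xE0 = 11100000 → 3-byte char #5 = E0 BD 85.
Offset 15: leading byte 0xEA = 11101010 → 3-byte char #6 = EA 88 B9.
Leading byte 0xEA = 11101010 matches 1110xxxx → 3-byte sequence.
Byte 1: 0xEA = 11101010, payload 1010 (4 bits).
Byte 2: 0x88 = 10001000 (10xxxxxx ✓), payload 001000.
Byte 3: 0xB9 = 10111001 (10xxxxxx ✓), payload 111001.
Concatenate: 1010001000111001 = 0xA239 (16 bits → U+A239).

U+A239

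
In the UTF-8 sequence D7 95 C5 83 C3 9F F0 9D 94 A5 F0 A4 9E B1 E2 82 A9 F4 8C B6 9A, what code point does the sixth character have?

U+20A9

Offset 0: leading byte 0xD7 = 11010111 → 2-byte char #1 = D7 95.
Offset 2: leading byte 0xC5 = 11000101 → 2-byte char #2 = C5 83.
Offset 4: leading byte 0xC3 = 11000011 → 2-byte char #3 = C3 9F.
Offset 6: leading byte 0xF0 = 11110000 → 4-byte char #4 = F0 9D 94 A5.
Offset 10: leading byte 0xF0 = 11110000 → 4-byte char #5 = F0 A4 9E B1.
Offset 14: leading byte 0xE2 = 11100010 → 3-byte char #6 = E2 82 A9.
Leading byte 0xE2 = 11100010 matches 1110xxxx → 3-byte sequence.
Byte 1: 0xE2 = 11100010, payload 0010 (4 bits).
Byte 2: 0x82 = 10000010 (10xxxxxx ✓), payload 000010.
Byte 3: 0xA9 = 10101001 (10xxxxxx ✓), payload 101001.
Concatenate: 0010000010101001 = 0x20A9 (16 bits → U+20A9).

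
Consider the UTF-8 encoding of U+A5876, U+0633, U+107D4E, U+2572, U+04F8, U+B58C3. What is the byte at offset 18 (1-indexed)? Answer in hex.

1-indexed offset 18 is 0-indexed offset 17.
U+A5876 → 4-byte form F2 A5 A1 B6 at offsets 0–3.
U+0633 → 2-byte form D8 B3 at offsets 4–5.
U+107D4E → 4-byte form F4 87 B5 8E at offsets 6–9.
U+2572 → 3-byte form E2 95 B2 at offsets 10–12.
U+04F8 → 2-byte form D3 B8 at offsets 13–14.
U+B58C3 → 4-byte form F2 B5 A3 83 at offsets 15–18.
Offset 17 falls in char 6's range; it's byte 3 of F2 B5 A3 83 = 0xA3.

0xA3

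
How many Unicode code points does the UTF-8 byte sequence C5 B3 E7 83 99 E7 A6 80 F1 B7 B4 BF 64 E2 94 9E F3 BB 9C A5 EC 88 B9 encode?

Byte at offset 0: 0xC5 = 11000101 → 2-byte char (#1). Advance 2.
Byte at offset 2: 0xE7 = 11100111 → 3-byte char (#2). Advance 3.
Byte at offset 5: 0xE7 = 11100111 → 3-byte char (#3). Advance 3.
Byte at offset 8: 0xF1 = 11110001 → 4-byte char (#4). Advance 4.
Byte at offset 12: 0x64 = 01100100 → 1-byte char (#5). Advance 1.
Byte at offset 13: 0xE2 = 11100010 → 3-byte char (#6). Advance 3.
Byte at offset 16: 0xF3 = 11110011 → 4-byte char (#7). Advance 4.
Byte at offset 20: 0xEC = 11101100 → 3-byte char (#8). Advance 3.
Reached end at offset 23 after 8 code points.

8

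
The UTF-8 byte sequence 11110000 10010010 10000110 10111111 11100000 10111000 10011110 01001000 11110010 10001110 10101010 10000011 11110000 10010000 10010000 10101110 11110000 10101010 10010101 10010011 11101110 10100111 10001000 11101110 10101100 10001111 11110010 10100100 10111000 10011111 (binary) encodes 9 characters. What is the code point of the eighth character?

Offset 0: leading byte 0xF0 = 11110000 → 4-byte char #1 = F0 92 86 BF.
Offset 4: leading byte 0xE0 = 11100000 → 3-byte char #2 = E0 B8 9E.
Offset 7: leading byte 0x48 = 01001000 → 1-byte char #3 = 48.
Offset 8: leading byte 0xF2 = 11110010 → 4-byte char #4 = F2 8E AA 83.
Offset 12: leading byte 0xF0 = 11110000 → 4-byte char #5 = F0 90 90 AE.
Offset 16: leading byte 0xF0 = 11110000 → 4-byte char #6 = F0 AA 95 93.
Offset 20: leading byte 0xEE = 11101110 → 3-byte char #7 = EE A7 88.
Offset 23: leading byte 0xEE = 11101110 → 3-byte char #8 = EE AC 8F.
Leading byte 0xEE = 11101110 matches 1110xxxx → 3-byte sequence.
Byte 1: 0xEE = 11101110, payload 1110 (4 bits).
Byte 2: 0xAC = 10101100 (10xxxxxx ✓), payload 101100.
Byte 3: 0x8F = 10001111 (10xxxxxx ✓), payload 001111.
Concatenate: 1110101100001111 = 0xEB0F (16 bits → U+EB0F).

U+EB0F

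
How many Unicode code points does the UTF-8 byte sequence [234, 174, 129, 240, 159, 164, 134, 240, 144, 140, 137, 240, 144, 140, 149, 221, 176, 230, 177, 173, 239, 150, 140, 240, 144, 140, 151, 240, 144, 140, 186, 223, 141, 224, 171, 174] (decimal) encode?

11

Byte at offset 0: 0xEA = 11101010 → 3-byte char (#1). Advance 3.
Byte at offset 3: 0xF0 = 11110000 → 4-byte char (#2). Advance 4.
Byte at offset 7: 0xF0 = 11110000 → 4-byte char (#3). Advance 4.
Byte at offset 11: 0xF0 = 11110000 → 4-byte char (#4). Advance 4.
Byte at offset 15: 0xDD = 11011101 → 2-byte char (#5). Advance 2.
Byte at offset 17: 0xE6 = 11100110 → 3-byte char (#6). Advance 3.
Byte at offset 20: 0xEF = 11101111 → 3-byte char (#7). Advance 3.
Byte at offset 23: 0xF0 = 11110000 → 4-byte char (#8). Advance 4.
Byte at offset 27: 0xF0 = 11110000 → 4-byte char (#9). Advance 4.
Byte at offset 31: 0xDF = 11011111 → 2-byte char (#10). Advance 2.
Byte at offset 33: 0xE0 = 11100000 → 3-byte char (#11). Advance 3.
Reached end at offset 36 after 11 code points.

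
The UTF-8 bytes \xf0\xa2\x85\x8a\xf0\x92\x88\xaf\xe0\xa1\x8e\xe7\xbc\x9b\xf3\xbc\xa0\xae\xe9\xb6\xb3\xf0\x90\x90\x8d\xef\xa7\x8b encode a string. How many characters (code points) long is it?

Byte at offset 0: 0xF0 = 11110000 → 4-byte char (#1). Advance 4.
Byte at offset 4: 0xF0 = 11110000 → 4-byte char (#2). Advance 4.
Byte at offset 8: 0xE0 = 11100000 → 3-byte char (#3). Advance 3.
Byte at offset 11: 0xE7 = 11100111 → 3-byte char (#4). Advance 3.
Byte at offset 14: 0xF3 = 11110011 → 4-byte char (#5). Advance 4.
Byte at offset 18: 0xE9 = 11101001 → 3-byte char (#6). Advance 3.
Byte at offset 21: 0xF0 = 11110000 → 4-byte char (#7). Advance 4.
Byte at offset 25: 0xEF = 11101111 → 3-byte char (#8). Advance 3.
Reached end at offset 28 after 8 code points.

8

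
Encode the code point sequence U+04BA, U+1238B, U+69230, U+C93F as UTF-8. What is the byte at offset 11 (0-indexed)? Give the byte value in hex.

0xA4

U+04BA → 2-byte form D2 BA at offsets 0–1.
U+1238B → 4-byte form F0 92 8E 8B at offsets 2–5.
U+69230 → 4-byte form F1 A9 88 B0 at offsets 6–9.
U+C93F → 3-byte form EC A4 BF at offsets 10–12.
Offset 11 falls in char 4's range; it's byte 2 of EC A4 BF = 0xA4.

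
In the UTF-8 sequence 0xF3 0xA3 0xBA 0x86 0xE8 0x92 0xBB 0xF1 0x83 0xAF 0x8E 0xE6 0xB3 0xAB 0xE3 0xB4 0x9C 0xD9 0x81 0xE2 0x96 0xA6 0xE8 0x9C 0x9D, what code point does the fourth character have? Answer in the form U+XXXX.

Offset 0: leading byte 0xF3 = 11110011 → 4-byte char #1 = F3 A3 BA 86.
Offset 4: leading byte 0xE8 = 11101000 → 3-byte char #2 = E8 92 BB.
Offset 7: leading byte 0xF1 = 11110001 → 4-byte char #3 = F1 83 AF 8E.
Offset 11: leading byte 0xE6 = 11100110 → 3-byte char #4 = E6 B3 AB.
Leading byte 0xE6 = 11100110 matches 1110xxxx → 3-byte sequence.
Byte 1: 0xE6 = 11100110, payload 0110 (4 bits).
Byte 2: 0xB3 = 10110011 (10xxxxxx ✓), payload 110011.
Byte 3: 0xAB = 10101011 (10xxxxxx ✓), payload 101011.
Concatenate: 0110110011101011 = 0x6CEB (16 bits → U+6CEB).

U+6CEB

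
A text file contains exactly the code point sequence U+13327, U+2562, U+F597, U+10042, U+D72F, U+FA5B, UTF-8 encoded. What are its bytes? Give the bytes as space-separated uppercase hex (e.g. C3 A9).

F0 93 8C A7 E2 95 A2 EF 96 97 F0 90 81 82 ED 9C AF EF A9 9B

U+13327: 4-byte form → F0 93 8C A7.
U+2562: 3-byte form → E2 95 A2.
U+F597: 3-byte form → EF 96 97.
U+10042: 4-byte form → F0 90 81 82.
U+D72F: 3-byte form → ED 9C AF.
U+FA5B: 3-byte form → EF A9 9B.
Concatenated (20 bytes): F0 93 8C A7 E2 95 A2 EF 96 97 F0 90 81 82 ED 9C AF EF A9 9B.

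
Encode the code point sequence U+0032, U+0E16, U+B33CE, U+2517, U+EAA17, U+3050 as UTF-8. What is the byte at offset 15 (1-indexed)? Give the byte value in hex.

0x97

1-indexed offset 15 is 0-indexed offset 14.
U+0032 → 1-byte form 32 at offsets 0–0.
U+0E16 → 3-byte form E0 B8 96 at offsets 1–3.
U+B33CE → 4-byte form F2 B3 8F 8E at offsets 4–7.
U+2517 → 3-byte form E2 94 97 at offsets 8–10.
U+EAA17 → 4-byte form F3 AA A8 97 at offsets 11–14.
Offset 14 falls in char 5's range; it's byte 4 of F3 AA A8 97 = 0x97.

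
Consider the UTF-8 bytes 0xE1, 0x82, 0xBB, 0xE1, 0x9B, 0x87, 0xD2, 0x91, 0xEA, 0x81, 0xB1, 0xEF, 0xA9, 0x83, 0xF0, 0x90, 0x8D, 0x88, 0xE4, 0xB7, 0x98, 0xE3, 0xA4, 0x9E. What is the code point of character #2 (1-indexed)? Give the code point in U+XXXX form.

U+16C7

Offset 0: leading byte 0xE1 = 11100001 → 3-byte char #1 = E1 82 BB.
Offset 3: leading byte 0xE1 = 11100001 → 3-byte char #2 = E1 9B 87.
Leading byte 0xE1 = 11100001 matches 1110xxxx → 3-byte sequence.
Byte 1: 0xE1 = 11100001, payload 0001 (4 bits).
Byte 2: 0x9B = 10011011 (10xxxxxx ✓), payload 011011.
Byte 3: 0x87 = 10000111 (10xxxxxx ✓), payload 000111.
Concatenate: 0001011011000111 = 0x16C7 (16 bits → U+16C7).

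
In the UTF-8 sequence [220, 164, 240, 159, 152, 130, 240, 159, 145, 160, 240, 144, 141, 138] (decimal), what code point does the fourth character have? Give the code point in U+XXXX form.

U+1034A

Offset 0: leading byte 0xDC = 11011100 → 2-byte char #1 = DC A4.
Offset 2: leading byte 0xF0 = 11110000 → 4-byte char #2 = F0 9F 98 82.
Offset 6: leading byte 0xF0 = 11110000 → 4-byte char #3 = F0 9F 91 A0.
Offset 10: leading byte 0xF0 = 11110000 → 4-byte char #4 = F0 90 8D 8A.
Leading byte 0xF0 = 11110000 matches 11110xxx → 4-byte sequence.
Byte 1: 0xF0 = 11110000, payload 000 (3 bits).
Byte 2: 0x90 = 10010000 (10xxxxxx ✓), payload 010000.
Byte 3: 0x8D = 10001101 (10xxxxxx ✓), payload 001101.
Byte 4: 0x8A = 10001010 (10xxxxxx ✓), payload 001010.
Concatenate: 000010000001101001010 = 0x1034A (21 bits → U+1034A).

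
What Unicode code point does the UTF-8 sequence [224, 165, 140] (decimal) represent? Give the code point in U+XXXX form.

Leading byte 0xE0 = 11100000 matches 1110xxxx → 3-byte sequence.
Byte 1: 0xE0 = 11100000, payload 0000 (4 bits).
Byte 2: 0xA5 = 10100101 (10xxxxxx ✓), payload 100101.
Byte 3: 0x8C = 10001100 (10xxxxxx ✓), payload 001100.
Concatenate: 0000100101001100 = 0x94C (16 bits → U+094C).

U+094C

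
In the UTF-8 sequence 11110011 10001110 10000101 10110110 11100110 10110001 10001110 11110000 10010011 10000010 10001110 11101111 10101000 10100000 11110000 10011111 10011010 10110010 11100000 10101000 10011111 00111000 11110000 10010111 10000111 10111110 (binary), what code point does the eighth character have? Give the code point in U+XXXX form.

Offset 0: leading byte 0xF3 = 11110011 → 4-byte char #1 = F3 8E 85 B6.
Offset 4: leading byte 0xE6 = 11100110 → 3-byte char #2 = E6 B1 8E.
Offset 7: leading byte 0xF0 = 11110000 → 4-byte char #3 = F0 93 82 8E.
Offset 11: leading byte 0xEF = 11101111 → 3-byte char #4 = EF A8 A0.
Offset 14: leading byte 0xF0 = 11110000 → 4-byte char #5 = F0 9F 9A B2.
Offset 18: leading byte 0xE0 = 11100000 → 3-byte char #6 = E0 A8 9F.
Offset 21: leading byte 0x38 = 00111000 → 1-byte char #7 = 38.
Offset 22: leading byte 0xF0 = 11110000 → 4-byte char #8 = F0 97 87 BE.
Leading byte 0xF0 = 11110000 matches 11110xxx → 4-byte sequence.
Byte 1: 0xF0 = 11110000, payload 000 (3 bits).
Byte 2: 0x97 = 10010111 (10xxxxxx ✓), payload 010111.
Byte 3: 0x87 = 10000111 (10xxxxxx ✓), payload 000111.
Byte 4: 0xBE = 10111110 (10xxxxxx ✓), payload 111110.
Concatenate: 000010111000111111110 = 0x171FE (21 bits → U+171FE).

U+171FE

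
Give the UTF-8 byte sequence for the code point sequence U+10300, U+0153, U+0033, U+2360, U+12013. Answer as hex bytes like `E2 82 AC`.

U+10300: 4-byte form → F0 90 8C 80.
U+0153: 2-byte form → C5 93.
U+0033: 1-byte form → 33.
U+2360: 3-byte form → E2 8D A0.
U+12013: 4-byte form → F0 92 80 93.
Concatenated (14 bytes): F0 90 8C 80 C5 93 33 E2 8D A0 F0 92 80 93.

F0 90 8C 80 C5 93 33 E2 8D A0 F0 92 80 93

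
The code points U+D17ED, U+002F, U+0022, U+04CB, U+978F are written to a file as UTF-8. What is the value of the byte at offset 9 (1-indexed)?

0xE9

1-indexed offset 9 is 0-indexed offset 8.
U+D17ED → 4-byte form F3 91 9F AD at offsets 0–3.
U+002F → 1-byte form 2F at offsets 4–4.
U+0022 → 1-byte form 22 at offsets 5–5.
U+04CB → 2-byte form D3 8B at offsets 6–7.
U+978F → 3-byte form E9 9E 8F at offsets 8–10.
Offset 8 falls in char 5's range; it's byte 1 of E9 9E 8F = 0xE9.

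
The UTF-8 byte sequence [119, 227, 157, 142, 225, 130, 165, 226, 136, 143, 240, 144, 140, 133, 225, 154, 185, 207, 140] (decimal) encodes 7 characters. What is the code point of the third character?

Offset 0: leading byte 0x77 = 01110111 → 1-byte char #1 = 77.
Offset 1: leading byte 0xE3 = 11100011 → 3-byte char #2 = E3 9D 8E.
Offset 4: leading byte 0xE1 = 11100001 → 3-byte char #3 = E1 82 A5.
Leading byte 0xE1 = 11100001 matches 1110xxxx → 3-byte sequence.
Byte 1: 0xE1 = 11100001, payload 0001 (4 bits).
Byte 2: 0x82 = 10000010 (10xxxxxx ✓), payload 000010.
Byte 3: 0xA5 = 10100101 (10xxxxxx ✓), payload 100101.
Concatenate: 0001000010100101 = 0x10A5 (16 bits → U+10A5).

U+10A5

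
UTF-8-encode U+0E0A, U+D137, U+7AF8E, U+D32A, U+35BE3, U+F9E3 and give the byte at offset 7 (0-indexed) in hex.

0xBA

U+0E0A → 3-byte form E0 B8 8A at offsets 0–2.
U+D137 → 3-byte form ED 84 B7 at offsets 3–5.
U+7AF8E → 4-byte form F1 BA BE 8E at offsets 6–9.
Offset 7 falls in char 3's range; it's byte 2 of F1 BA BE 8E = 0xBA.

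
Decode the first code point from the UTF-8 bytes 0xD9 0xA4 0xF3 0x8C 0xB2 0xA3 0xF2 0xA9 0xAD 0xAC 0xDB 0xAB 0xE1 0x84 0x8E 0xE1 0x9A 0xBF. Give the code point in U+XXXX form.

Offset 0: leading byte 0xD9 = 11011001 → 2-byte char #1 = D9 A4.
Leading byte 0xD9 = 11011001 matches 110xxxxx → 2-byte sequence.
Byte 1: 0xD9 = 11011001, payload 11001 (5 bits).
Byte 2: 0xA4 = 10100100 (10xxxxxx ✓), payload 100100.
Concatenate: 11001100100 = 0x664 (11 bits → U+0664).

U+0664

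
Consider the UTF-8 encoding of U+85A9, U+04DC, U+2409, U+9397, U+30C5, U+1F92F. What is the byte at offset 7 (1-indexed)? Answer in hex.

1-indexed offset 7 is 0-indexed offset 6.
U+85A9 → 3-byte form E8 96 A9 at offsets 0–2.
U+04DC → 2-byte form D3 9C at offsets 3–4.
U+2409 → 3-byte form E2 90 89 at offsets 5–7.
Offset 6 falls in char 3's range; it's byte 2 of E2 90 89 = 0x90.

0x90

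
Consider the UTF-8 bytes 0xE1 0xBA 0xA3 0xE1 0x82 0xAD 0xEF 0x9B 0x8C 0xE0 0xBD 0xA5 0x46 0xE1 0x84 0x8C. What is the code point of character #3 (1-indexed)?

U+F6CC

Offset 0: leading byte 0xE1 = 11100001 → 3-byte char #1 = E1 BA A3.
Offset 3: leading byte 0xE1 = 11100001 → 3-byte char #2 = E1 82 AD.
Offset 6: leading byte 0xEF = 11101111 → 3-byte char #3 = EF 9B 8C.
Leading byte 0xEF = 11101111 matches 1110xxxx → 3-byte sequence.
Byte 1: 0xEF = 11101111, payload 1111 (4 bits).
Byte 2: 0x9B = 10011011 (10xxxxxx ✓), payload 011011.
Byte 3: 0x8C = 10001100 (10xxxxxx ✓), payload 001100.
Concatenate: 1111011011001100 = 0xF6CC (16 bits → U+F6CC).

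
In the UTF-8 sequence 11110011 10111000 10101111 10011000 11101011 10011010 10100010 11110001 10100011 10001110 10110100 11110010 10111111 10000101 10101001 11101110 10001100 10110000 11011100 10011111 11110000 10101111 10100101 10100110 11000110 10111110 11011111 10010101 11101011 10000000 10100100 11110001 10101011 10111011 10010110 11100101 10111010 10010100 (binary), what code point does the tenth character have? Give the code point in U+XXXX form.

Offset 0: leading byte 0xF3 = 11110011 → 4-byte char #1 = F3 B8 AF 98.
Offset 4: leading byte 0xEB = 11101011 → 3-byte char #2 = EB 9A A2.
Offset 7: leading byte 0xF1 = 11110001 → 4-byte char #3 = F1 A3 8E B4.
Offset 11: leading byte 0xF2 = 11110010 → 4-byte char #4 = F2 BF 85 A9.
Offset 15: leading byte 0xEE = 11101110 → 3-byte char #5 = EE 8C B0.
Offset 18: leading byte 0xDC = 11011100 → 2-byte char #6 = DC 9F.
Offset 20: leading byte 0xF0 = 11110000 → 4-byte char #7 = F0 AF A5 A6.
Offset 24: leading byte 0xC6 = 11000110 → 2-byte char #8 = C6 BE.
Offset 26: leading byte 0xDF = 11011111 → 2-byte char #9 = DF 95.
Offset 28: leading byte 0xEB = 11101011 → 3-byte char #10 = EB 80 A4.
Leading byte 0xEB = 11101011 matches 1110xxxx → 3-byte sequence.
Byte 1: 0xEB = 11101011, payload 1011 (4 bits).
Byte 2: 0x80 = 10000000 (10xxxxxx ✓), payload 000000.
Byte 3: 0xA4 = 10100100 (10xxxxxx ✓), payload 100100.
Concatenate: 1011000000100100 = 0xB024 (16 bits → U+B024).

U+B024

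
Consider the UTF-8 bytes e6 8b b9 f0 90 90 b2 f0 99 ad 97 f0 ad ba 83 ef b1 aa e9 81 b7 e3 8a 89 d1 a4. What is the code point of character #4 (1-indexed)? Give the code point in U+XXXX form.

U+2DE83

Offset 0: leading byte 0xE6 = 11100110 → 3-byte char #1 = E6 8B B9.
Offset 3: leading byte 0xF0 = 11110000 → 4-byte char #2 = F0 90 90 B2.
Offset 7: leading byte 0xF0 = 11110000 → 4-byte char #3 = F0 99 AD 97.
Offset 11: leading byte 0xF0 = 11110000 → 4-byte char #4 = F0 AD BA 83.
Leading byte 0xF0 = 11110000 matches 11110xxx → 4-byte sequence.
Byte 1: 0xF0 = 11110000, payload 000 (3 bits).
Byte 2: 0xAD = 10101101 (10xxxxxx ✓), payload 101101.
Byte 3: 0xBA = 10111010 (10xxxxxx ✓), payload 111010.
Byte 4: 0x83 = 10000011 (10xxxxxx ✓), payload 000011.
Concatenate: 000101101111010000011 = 0x2DE83 (21 bits → U+2DE83).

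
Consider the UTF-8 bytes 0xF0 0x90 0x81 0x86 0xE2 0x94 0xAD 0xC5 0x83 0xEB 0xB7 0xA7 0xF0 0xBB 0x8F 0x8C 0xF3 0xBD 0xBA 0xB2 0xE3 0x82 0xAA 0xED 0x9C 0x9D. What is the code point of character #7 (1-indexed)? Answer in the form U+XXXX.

U+30AA

Offset 0: leading byte 0xF0 = 11110000 → 4-byte char #1 = F0 90 81 86.
Offset 4: leading byte 0xE2 = 11100010 → 3-byte char #2 = E2 94 AD.
Offset 7: leading byte 0xC5 = 11000101 → 2-byte char #3 = C5 83.
Offset 9: leading byte 0xEB = 11101011 → 3-byte char #4 = EB B7 A7.
Offset 12: leading byte 0xF0 = 11110000 → 4-byte char #5 = F0 BB 8F 8C.
Offset 16: leading byte 0xF3 = 11110011 → 4-byte char #6 = F3 BD BA B2.
Offset 20: leading byte 0xE3 = 11100011 → 3-byte char #7 = E3 82 AA.
Leading byte 0xE3 = 11100011 matches 1110xxxx → 3-byte sequence.
Byte 1: 0xE3 = 11100011, payload 0011 (4 bits).
Byte 2: 0x82 = 10000010 (10xxxxxx ✓), payload 000010.
Byte 3: 0xAA = 10101010 (10xxxxxx ✓), payload 101010.
Concatenate: 0011000010101010 = 0x30AA (16 bits → U+30AA).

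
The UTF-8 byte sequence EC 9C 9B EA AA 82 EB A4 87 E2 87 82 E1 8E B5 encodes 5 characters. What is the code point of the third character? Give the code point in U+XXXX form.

Offset 0: leading byte 0xEC = 11101100 → 3-byte char #1 = EC 9C 9B.
Offset 3: leading byte 0xEA = 11101010 → 3-byte char #2 = EA AA 82.
Offset 6: leading byte 0xEB = 11101011 → 3-byte char #3 = EB A4 87.
Leading byte 0xEB = 11101011 matches 1110xxxx → 3-byte sequence.
Byte 1: 0xEB = 11101011, payload 1011 (4 bits).
Byte 2: 0xA4 = 10100100 (10xxxxxx ✓), payload 100100.
Byte 3: 0x87 = 10000111 (10xxxxxx ✓), payload 000111.
Concatenate: 1011100100000111 = 0xB907 (16 bits → U+B907).

U+B907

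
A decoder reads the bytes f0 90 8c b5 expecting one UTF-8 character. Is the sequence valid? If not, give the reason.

Leading byte 0xF0 = 11110000 → 4-byte form.
Continuation bytes 0x90=10010000, 0x8C=10001100, 0xB5=10110101 all match 10xxxxxx.
Decoded value 0x10335 is ≥ 0x10000 (shortest form) and not a surrogate.

valid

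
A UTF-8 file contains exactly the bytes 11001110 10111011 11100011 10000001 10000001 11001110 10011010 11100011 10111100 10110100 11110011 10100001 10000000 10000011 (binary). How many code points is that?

Byte at offset 0: 0xCE = 11001110 → 2-byte char (#1). Advance 2.
Byte at offset 2: 0xE3 = 11100011 → 3-byte char (#2). Advance 3.
Byte at offset 5: 0xCE = 11001110 → 2-byte char (#3). Advance 2.
Byte at offset 7: 0xE3 = 11100011 → 3-byte char (#4). Advance 3.
Byte at offset 10: 0xF3 = 11110011 → 4-byte char (#5). Advance 4.
Reached end at offset 14 after 5 code points.

5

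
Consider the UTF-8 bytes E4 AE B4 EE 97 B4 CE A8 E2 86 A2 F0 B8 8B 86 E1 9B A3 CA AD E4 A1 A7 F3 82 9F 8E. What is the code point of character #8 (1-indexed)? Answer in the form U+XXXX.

Offset 0: leading byte 0xE4 = 11100100 → 3-byte char #1 = E4 AE B4.
Offset 3: leading byte 0xEE = 11101110 → 3-byte char #2 = EE 97 B4.
Offset 6: leading byte 0xCE = 11001110 → 2-byte char #3 = CE A8.
Offset 8: leading byte 0xE2 = 11100010 → 3-byte char #4 = E2 86 A2.
Offset 11: leading byte 0xF0 = 11110000 → 4-byte char #5 = F0 B8 8B 86.
Offset 15: leading byte 0xE1 = 11100001 → 3-byte char #6 = E1 9B A3.
Offset 18: leading byte 0xCA = 11001010 → 2-byte char #7 = CA AD.
Offset 20: leading byte 0xE4 = 11100100 → 3-byte char #8 = E4 A1 A7.
Leading byte 0xE4 = 11100100 matches 1110xxxx → 3-byte sequence.
Byte 1: 0xE4 = 11100100, payload 0100 (4 bits).
Byte 2: 0xA1 = 10100001 (10xxxxxx ✓), payload 100001.
Byte 3: 0xA7 = 10100111 (10xxxxxx ✓), payload 100111.
Concatenate: 0100100001100111 = 0x4867 (16 bits → U+4867).

U+4867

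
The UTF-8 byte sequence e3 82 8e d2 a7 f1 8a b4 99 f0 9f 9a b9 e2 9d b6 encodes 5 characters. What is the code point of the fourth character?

U+1F6B9

Offset 0: leading byte 0xE3 = 11100011 → 3-byte char #1 = E3 82 8E.
Offset 3: leading byte 0xD2 = 11010010 → 2-byte char #2 = D2 A7.
Offset 5: leading byte 0xF1 = 11110001 → 4-byte char #3 = F1 8A B4 99.
Offset 9: leading byte 0xF0 = 11110000 → 4-byte char #4 = F0 9F 9A B9.
Leading byte 0xF0 = 11110000 matches 11110xxx → 4-byte sequence.
Byte 1: 0xF0 = 11110000, payload 000 (3 bits).
Byte 2: 0x9F = 10011111 (10xxxxxx ✓), payload 011111.
Byte 3: 0x9A = 10011010 (10xxxxxx ✓), payload 011010.
Byte 4: 0xB9 = 10111001 (10xxxxxx ✓), payload 111001.
Concatenate: 000011111011010111001 = 0x1F6B9 (21 bits → U+1F6B9).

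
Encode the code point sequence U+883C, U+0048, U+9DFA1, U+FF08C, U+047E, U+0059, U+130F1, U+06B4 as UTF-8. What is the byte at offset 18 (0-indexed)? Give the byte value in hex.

0xB1

U+883C → 3-byte form E8 A0 BC at offsets 0–2.
U+0048 → 1-byte form 48 at offsets 3–3.
U+9DFA1 → 4-byte form F2 9D BE A1 at offsets 4–7.
U+FF08C → 4-byte form F3 BF 82 8C at offsets 8–11.
U+047E → 2-byte form D1 BE at offsets 12–13.
U+0059 → 1-byte form 59 at offsets 14–14.
U+130F1 → 4-byte form F0 93 83 B1 at offsets 15–18.
Offset 18 falls in char 7's range; it's byte 4 of F0 93 83 B1 = 0xB1.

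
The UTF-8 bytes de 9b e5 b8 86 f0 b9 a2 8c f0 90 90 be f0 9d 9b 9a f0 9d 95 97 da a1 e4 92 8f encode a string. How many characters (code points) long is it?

Byte at offset 0: 0xDE = 11011110 → 2-byte char (#1). Advance 2.
Byte at offset 2: 0xE5 = 11100101 → 3-byte char (#2). Advance 3.
Byte at offset 5: 0xF0 = 11110000 → 4-byte char (#3). Advance 4.
Byte at offset 9: 0xF0 = 11110000 → 4-byte char (#4). Advance 4.
Byte at offset 13: 0xF0 = 11110000 → 4-byte char (#5). Advance 4.
Byte at offset 17: 0xF0 = 11110000 → 4-byte char (#6). Advance 4.
Byte at offset 21: 0xDA = 11011010 → 2-byte char (#7). Advance 2.
Byte at offset 23: 0xE4 = 11100100 → 3-byte char (#8). Advance 3.
Reached end at offset 26 after 8 code points.

8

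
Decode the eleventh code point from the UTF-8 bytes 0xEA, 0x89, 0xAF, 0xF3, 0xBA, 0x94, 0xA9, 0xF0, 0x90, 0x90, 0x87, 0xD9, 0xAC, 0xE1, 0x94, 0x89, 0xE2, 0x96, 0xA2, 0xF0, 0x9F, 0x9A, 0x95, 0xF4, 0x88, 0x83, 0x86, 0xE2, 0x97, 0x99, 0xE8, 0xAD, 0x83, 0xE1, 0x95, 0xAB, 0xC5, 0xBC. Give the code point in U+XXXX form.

U+156B

Offset 0: leading byte 0xEA = 11101010 → 3-byte char #1 = EA 89 AF.
Offset 3: leading byte 0xF3 = 11110011 → 4-byte char #2 = F3 BA 94 A9.
Offset 7: leading byte 0xF0 = 11110000 → 4-byte char #3 = F0 90 90 87.
Offset 11: leading byte 0xD9 = 11011001 → 2-byte char #4 = D9 AC.
Offset 13: leading byte 0xE1 = 11100001 → 3-byte char #5 = E1 94 89.
Offset 16: leading byte 0xE2 = 11100010 → 3-byte char #6 = E2 96 A2.
Offset 19: leading byte 0xF0 = 11110000 → 4-byte char #7 = F0 9F 9A 95.
Offset 23: leading byte 0xF4 = 11110100 → 4-byte char #8 = F4 88 83 86.
Offset 27: leading byte 0xE2 = 11100010 → 3-byte char #9 = E2 97 99.
Offset 30: leading byte 0xE8 = 11101000 → 3-byte char #10 = E8 AD 83.
Offset 33: leading byte 0xE1 = 11100001 → 3-byte char #11 = E1 95 AB.
Leading byte 0xE1 = 11100001 matches 1110xxxx → 3-byte sequence.
Byte 1: 0xE1 = 11100001, payload 0001 (4 bits).
Byte 2: 0x95 = 10010101 (10xxxxxx ✓), payload 010101.
Byte 3: 0xAB = 10101011 (10xxxxxx ✓), payload 101011.
Concatenate: 0001010101101011 = 0x156B (16 bits → U+156B).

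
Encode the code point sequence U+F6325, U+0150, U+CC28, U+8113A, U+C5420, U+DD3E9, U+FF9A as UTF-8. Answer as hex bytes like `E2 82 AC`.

F3 B6 8C A5 C5 90 EC B0 A8 F2 81 84 BA F3 85 90 A0 F3 9D 8F A9 EF BE 9A

U+F6325: 4-byte form → F3 B6 8C A5.
U+0150: 2-byte form → C5 90.
U+CC28: 3-byte form → EC B0 A8.
U+8113A: 4-byte form → F2 81 84 BA.
U+C5420: 4-byte form → F3 85 90 A0.
U+DD3E9: 4-byte form → F3 9D 8F A9.
U+FF9A: 3-byte form → EF BE 9A.
Concatenated (24 bytes): F3 B6 8C A5 C5 90 EC B0 A8 F2 81 84 BA F3 85 90 A0 F3 9D 8F A9 EF BE 9A.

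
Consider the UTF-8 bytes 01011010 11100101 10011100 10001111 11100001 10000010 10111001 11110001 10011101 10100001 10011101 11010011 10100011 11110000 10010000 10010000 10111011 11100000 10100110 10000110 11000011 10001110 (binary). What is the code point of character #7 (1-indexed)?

Offset 0: leading byte 0x5A = 01011010 → 1-byte char #1 = 5A.
Offset 1: leading byte 0xE5 = 11100101 → 3-byte char #2 = E5 9C 8F.
Offset 4: leading byte 0xE1 = 11100001 → 3-byte char #3 = E1 82 B9.
Offset 7: leading byte 0xF1 = 11110001 → 4-byte char #4 = F1 9D A1 9D.
Offset 11: leading byte 0xD3 = 11010011 → 2-byte char #5 = D3 A3.
Offset 13: leading byte 0xF0 = 11110000 → 4-byte char #6 = F0 90 90 BB.
Offset 17: leading byte 0xE0 = 11100000 → 3-byte char #7 = E0 A6 86.
Leading byte 0xE0 = 11100000 matches 1110xxxx → 3-byte sequence.
Byte 1: 0xE0 = 11100000, payload 0000 (4 bits).
Byte 2: 0xA6 = 10100110 (10xxxxxx ✓), payload 100110.
Byte 3: 0x86 = 10000110 (10xxxxxx ✓), payload 000110.
Concatenate: 0000100110000110 = 0x986 (16 bits → U+0986).

U+0986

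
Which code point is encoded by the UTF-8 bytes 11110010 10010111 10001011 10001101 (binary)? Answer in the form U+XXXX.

U+972CD

Leading byte 0xF2 = 11110010 matches 11110xxx → 4-byte sequence.
Byte 1: 0xF2 = 11110010, payload 010 (3 bits).
Byte 2: 0x97 = 10010111 (10xxxxxx ✓), payload 010111.
Byte 3: 0x8B = 10001011 (10xxxxxx ✓), payload 001011.
Byte 4: 0x8D = 10001101 (10xxxxxx ✓), payload 001101.
Concatenate: 010010111001011001101 = 0x972CD (21 bits → U+972CD).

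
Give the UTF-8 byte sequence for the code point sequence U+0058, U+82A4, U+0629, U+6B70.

58 E8 8A A4 D8 A9 E6 AD B0

U+0058: 1-byte form → 58.
U+82A4: 3-byte form → E8 8A A4.
U+0629: 2-byte form → D8 A9.
U+6B70: 3-byte form → E6 AD B0.
Concatenated (9 bytes): 58 E8 8A A4 D8 A9 E6 AD B0.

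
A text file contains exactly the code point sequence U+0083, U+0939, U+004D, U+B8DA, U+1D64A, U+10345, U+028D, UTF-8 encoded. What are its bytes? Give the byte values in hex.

C2 83 E0 A4 B9 4D EB A3 9A F0 9D 99 8A F0 90 8D 85 CA 8D

U+0083: 2-byte form → C2 83.
U+0939: 3-byte form → E0 A4 B9.
U+004D: 1-byte form → 4D.
U+B8DA: 3-byte form → EB A3 9A.
U+1D64A: 4-byte form → F0 9D 99 8A.
U+10345: 4-byte form → F0 90 8D 85.
U+028D: 2-byte form → CA 8D.
Concatenated (19 bytes): C2 83 E0 A4 B9 4D EB A3 9A F0 9D 99 8A F0 90 8D 85 CA 8D.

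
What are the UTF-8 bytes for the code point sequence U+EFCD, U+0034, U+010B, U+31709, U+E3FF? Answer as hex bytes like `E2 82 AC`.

EE BF 8D 34 C4 8B F0 B1 9C 89 EE 8F BF

U+EFCD: 3-byte form → EE BF 8D.
U+0034: 1-byte form → 34.
U+010B: 2-byte form → C4 8B.
U+31709: 4-byte form → F0 B1 9C 89.
U+E3FF: 3-byte form → EE 8F BF.
Concatenated (13 bytes): EE BF 8D 34 C4 8B F0 B1 9C 89 EE 8F BF.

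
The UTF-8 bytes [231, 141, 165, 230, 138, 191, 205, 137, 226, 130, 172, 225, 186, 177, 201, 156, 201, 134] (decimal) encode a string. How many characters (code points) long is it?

Byte at offset 0: 0xE7 = 11100111 → 3-byte char (#1). Advance 3.
Byte at offset 3: 0xE6 = 11100110 → 3-byte char (#2). Advance 3.
Byte at offset 6: 0xCD = 11001101 → 2-byte char (#3). Advance 2.
Byte at offset 8: 0xE2 = 11100010 → 3-byte char (#4). Advance 3.
Byte at offset 11: 0xE1 = 11100001 → 3-byte char (#5). Advance 3.
Byte at offset 14: 0xC9 = 11001001 → 2-byte char (#6). Advance 2.
Byte at offset 16: 0xC9 = 11001001 → 2-byte char (#7). Advance 2.
Reached end at offset 18 after 7 code points.

7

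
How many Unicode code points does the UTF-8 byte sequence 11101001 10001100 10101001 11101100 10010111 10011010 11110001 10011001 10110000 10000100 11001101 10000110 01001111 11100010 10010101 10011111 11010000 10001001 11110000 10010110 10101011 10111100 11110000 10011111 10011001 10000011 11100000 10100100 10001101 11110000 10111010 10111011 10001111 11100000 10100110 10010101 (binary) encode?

Byte at offset 0: 0xE9 = 11101001 → 3-byte char (#1). Advance 3.
Byte at offset 3: 0xEC = 11101100 → 3-byte char (#2). Advance 3.
Byte at offset 6: 0xF1 = 11110001 → 4-byte char (#3). Advance 4.
Byte at offset 10: 0xCD = 11001101 → 2-byte char (#4). Advance 2.
Byte at offset 12: 0x4F = 01001111 → 1-byte char (#5). Advance 1.
Byte at offset 13: 0xE2 = 11100010 → 3-byte char (#6). Advance 3.
Byte at offset 16: 0xD0 = 11010000 → 2-byte char (#7). Advance 2.
Byte at offset 18: 0xF0 = 11110000 → 4-byte char (#8). Advance 4.
Byte at offset 22: 0xF0 = 11110000 → 4-byte char (#9). Advance 4.
Byte at offset 26: 0xE0 = 11100000 → 3-byte char (#10). Advance 3.
Byte at offset 29: 0xF0 = 11110000 → 4-byte char (#11). Advance 4.
Byte at offset 33: 0xE0 = 11100000 → 3-byte char (#12). Advance 3.
Reached end at offset 36 after 12 code points.

12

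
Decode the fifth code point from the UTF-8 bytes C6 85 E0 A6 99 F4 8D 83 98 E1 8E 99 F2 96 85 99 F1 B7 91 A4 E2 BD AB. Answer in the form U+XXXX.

U+96159

Offset 0: leading byte 0xC6 = 11000110 → 2-byte char #1 = C6 85.
Offset 2: leading byte 0xE0 = 11100000 → 3-byte char #2 = E0 A6 99.
Offset 5: leading byte 0xF4 = 11110100 → 4-byte char #3 = F4 8D 83 98.
Offset 9: leading byte 0xE1 = 11100001 → 3-byte char #4 = E1 8E 99.
Offset 12: leading byte 0xF2 = 11110010 → 4-byte char #5 = F2 96 85 99.
Leading byte 0xF2 = 11110010 matches 11110xxx → 4-byte sequence.
Byte 1: 0xF2 = 11110010, payload 010 (3 bits).
Byte 2: 0x96 = 10010110 (10xxxxxx ✓), payload 010110.
Byte 3: 0x85 = 10000101 (10xxxxxx ✓), payload 000101.
Byte 4: 0x99 = 10011001 (10xxxxxx ✓), payload 011001.
Concatenate: 010010110000101011001 = 0x96159 (21 bits → U+96159).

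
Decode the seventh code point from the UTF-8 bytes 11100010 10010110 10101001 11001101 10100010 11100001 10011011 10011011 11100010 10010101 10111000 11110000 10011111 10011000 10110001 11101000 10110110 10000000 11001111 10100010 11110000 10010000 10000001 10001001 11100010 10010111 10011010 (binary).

U+03E2

Offset 0: leading byte 0xE2 = 11100010 → 3-byte char #1 = E2 96 A9.
Offset 3: leading byte 0xCD = 11001101 → 2-byte char #2 = CD A2.
Offset 5: leading byte 0xE1 = 11100001 → 3-byte char #3 = E1 9B 9B.
Offset 8: leading byte 0xE2 = 11100010 → 3-byte char #4 = E2 95 B8.
Offset 11: leading byte 0xF0 = 11110000 → 4-byte char #5 = F0 9F 98 B1.
Offset 15: leading byte 0xE8 = 11101000 → 3-byte char #6 = E8 B6 80.
Offset 18: leading byte 0xCF = 11001111 → 2-byte char #7 = CF A2.
Leading byte 0xCF = 11001111 matches 110xxxxx → 2-byte sequence.
Byte 1: 0xCF = 11001111, payload 01111 (5 bits).
Byte 2: 0xA2 = 10100010 (10xxxxxx ✓), payload 100010.
Concatenate: 01111100010 = 0x3E2 (11 bits → U+03E2).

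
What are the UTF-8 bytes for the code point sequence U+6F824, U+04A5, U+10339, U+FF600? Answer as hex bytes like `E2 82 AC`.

U+6F824: 4-byte form → F1 AF A0 A4.
U+04A5: 2-byte form → D2 A5.
U+10339: 4-byte form → F0 90 8C B9.
U+FF600: 4-byte form → F3 BF 98 80.
Concatenated (14 bytes): F1 AF A0 A4 D2 A5 F0 90 8C B9 F3 BF 98 80.

F1 AF A0 A4 D2 A5 F0 90 8C B9 F3 BF 98 80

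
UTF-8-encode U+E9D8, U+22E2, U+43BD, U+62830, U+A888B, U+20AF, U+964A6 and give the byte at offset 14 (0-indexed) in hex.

U+E9D8 → 3-byte form EE A7 98 at offsets 0–2.
U+22E2 → 3-byte form E2 8B A2 at offsets 3–5.
U+43BD → 3-byte form E4 8E BD at offsets 6–8.
U+62830 → 4-byte form F1 A2 A0 B0 at offsets 9–12.
U+A888B → 4-byte form F2 A8 A2 8B at offsets 13–16.
Offset 14 falls in char 5's range; it's byte 2 of F2 A8 A2 8B = 0xA8.

0xA8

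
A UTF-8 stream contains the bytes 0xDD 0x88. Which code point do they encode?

U+0748

Leading byte 0xDD = 11011101 matches 110xxxxx → 2-byte sequence.
Byte 1: 0xDD = 11011101, payload 11101 (5 bits).
Byte 2: 0x88 = 10001000 (10xxxxxx ✓), payload 001000.
Concatenate: 11101001000 = 0x748 (11 bits → U+0748).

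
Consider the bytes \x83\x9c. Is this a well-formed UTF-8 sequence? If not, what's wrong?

Byte 0x83 = 10000011 has the form 10xxxxxx — a continuation byte — but there is no preceding leading byte.

invalid (continuation byte with no leading byte)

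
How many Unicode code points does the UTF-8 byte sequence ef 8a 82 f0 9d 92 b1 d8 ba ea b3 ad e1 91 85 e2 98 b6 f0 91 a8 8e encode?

Byte at offset 0: 0xEF = 11101111 → 3-byte char (#1). Advance 3.
Byte at offset 3: 0xF0 = 11110000 → 4-byte char (#2). Advance 4.
Byte at offset 7: 0xD8 = 11011000 → 2-byte char (#3). Advance 2.
Byte at offset 9: 0xEA = 11101010 → 3-byte char (#4). Advance 3.
Byte at offset 12: 0xE1 = 11100001 → 3-byte char (#5). Advance 3.
Byte at offset 15: 0xE2 = 11100010 → 3-byte char (#6). Advance 3.
Byte at offset 18: 0xF0 = 11110000 → 4-byte char (#7). Advance 4.
Reached end at offset 22 after 7 code points.

7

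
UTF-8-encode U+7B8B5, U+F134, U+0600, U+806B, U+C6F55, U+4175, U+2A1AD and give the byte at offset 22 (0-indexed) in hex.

0xAD

U+7B8B5 → 4-byte form F1 BB A2 B5 at offsets 0–3.
U+F134 → 3-byte form EF 84 B4 at offsets 4–6.
U+0600 → 2-byte form D8 80 at offsets 7–8.
U+806B → 3-byte form E8 81 AB at offsets 9–11.
U+C6F55 → 4-byte form F3 86 BD 95 at offsets 12–15.
U+4175 → 3-byte form E4 85 B5 at offsets 16–18.
U+2A1AD → 4-byte form F0 AA 86 AD at offsets 19–22.
Offset 22 falls in char 7's range; it's byte 4 of F0 AA 86 AD = 0xAD.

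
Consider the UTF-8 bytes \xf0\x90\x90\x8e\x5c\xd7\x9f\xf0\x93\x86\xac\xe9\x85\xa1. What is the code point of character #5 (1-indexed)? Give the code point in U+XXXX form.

U+9161

Offset 0: leading byte 0xF0 = 11110000 → 4-byte char #1 = F0 90 90 8E.
Offset 4: leading byte 0x5C = 01011100 → 1-byte char #2 = 5C.
Offset 5: leading byte 0xD7 = 11010111 → 2-byte char #3 = D7 9F.
Offset 7: leading byte 0xF0 = 11110000 → 4-byte char #4 = F0 93 86 AC.
Offset 11: leading byte 0xE9 = 11101001 → 3-byte char #5 = E9 85 A1.
Leading byte 0xE9 = 11101001 matches 1110xxxx → 3-byte sequence.
Byte 1: 0xE9 = 11101001, payload 1001 (4 bits).
Byte 2: 0x85 = 10000101 (10xxxxxx ✓), payload 000101.
Byte 3: 0xA1 = 10100001 (10xxxxxx ✓), payload 100001.
Concatenate: 1001000101100001 = 0x9161 (16 bits → U+9161).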